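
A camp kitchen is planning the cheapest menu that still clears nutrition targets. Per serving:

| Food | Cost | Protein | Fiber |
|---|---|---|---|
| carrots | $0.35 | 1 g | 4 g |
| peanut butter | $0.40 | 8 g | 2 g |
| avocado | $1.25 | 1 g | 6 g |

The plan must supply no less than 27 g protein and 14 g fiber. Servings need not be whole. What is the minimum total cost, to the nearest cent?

$1.93

Check every corner: each single food scaled to meet both minima, and each pair solved so both constraints bind.
carrots only: max(27/1, 14/4) = 27 servings → $9.45.
peanut butter only: max(27/8, 14/2) = 7 servings → $2.80.
avocado only: max(27/1, 14/6) = 27 servings → $33.75.
carrots + peanut butter with both tight: 1.933 servings and 3.133 servings → $1.93.
carrots + avocado: intersection lies outside the first quadrant.
peanut butter + avocado with both tight: 3.217 servings and 1.261 servings → $2.86.
So the least-cost plan costs $1.93.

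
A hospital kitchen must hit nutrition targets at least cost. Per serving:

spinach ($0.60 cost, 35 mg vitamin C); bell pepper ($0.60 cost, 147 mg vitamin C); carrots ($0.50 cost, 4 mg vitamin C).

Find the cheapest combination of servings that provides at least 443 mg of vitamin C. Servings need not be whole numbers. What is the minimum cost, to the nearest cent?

$1.81

Cost per mg of vitamin C: bell pepper $0.0041, spinach $0.0171, carrots $0.1250.
With no serving limits, use only bell pepper: 443 mg / 147 mg = 3.014 servings × $0.60 = $1.81.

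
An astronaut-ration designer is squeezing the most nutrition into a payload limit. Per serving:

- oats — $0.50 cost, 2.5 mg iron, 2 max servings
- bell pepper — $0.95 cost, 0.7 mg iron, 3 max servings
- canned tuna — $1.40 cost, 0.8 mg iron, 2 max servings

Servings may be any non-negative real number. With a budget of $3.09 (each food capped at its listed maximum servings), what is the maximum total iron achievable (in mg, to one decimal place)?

6.5 mg

Iron per dollar: oats 5, bell pepper 0.7368, canned tuna 0.5714.
Take 2 servings of oats: spends $1.00, +5.0 mg iron (running total 5.0 mg).
Take 2.2 servings of bell pepper: spends $2.09, +1.5 mg iron (running total 6.5 mg).
Filling greedily by iron-per-dollar is optimal for one linear limit, giving 6.5 mg.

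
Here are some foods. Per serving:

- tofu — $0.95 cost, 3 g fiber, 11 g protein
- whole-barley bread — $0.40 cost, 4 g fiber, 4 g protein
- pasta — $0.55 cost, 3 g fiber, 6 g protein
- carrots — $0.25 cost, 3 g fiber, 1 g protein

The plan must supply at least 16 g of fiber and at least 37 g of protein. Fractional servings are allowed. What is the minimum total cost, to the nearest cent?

$3.31

tofu only: max(16/3, 37/11) = 5.333 servings → $5.07.
whole-barley bread only: max(16/4, 37/4) = 9.25 servings → $3.70.
pasta only: max(16/3, 37/6) = 6.167 servings → $3.39.
carrots only: max(16/3, 37/1) = 37 servings → $9.25.
tofu + whole-barley bread with both tight: 2.625 servings and 2.031 servings → $3.31.
tofu + pasta with both tight: 1 serving and 4.333 servings → $3.33.
tofu + carrots with both tight: 3.167 servings and 2.167 servings → $3.55.
whole-barley bread + pasta: intersection lies outside the first quadrant.
whole-barley bread + carrots: intersection lies outside the first quadrant.
pasta + carrots with both targets exact would need a negative amount; discard.
The minimum over all feasible corners is $3.31.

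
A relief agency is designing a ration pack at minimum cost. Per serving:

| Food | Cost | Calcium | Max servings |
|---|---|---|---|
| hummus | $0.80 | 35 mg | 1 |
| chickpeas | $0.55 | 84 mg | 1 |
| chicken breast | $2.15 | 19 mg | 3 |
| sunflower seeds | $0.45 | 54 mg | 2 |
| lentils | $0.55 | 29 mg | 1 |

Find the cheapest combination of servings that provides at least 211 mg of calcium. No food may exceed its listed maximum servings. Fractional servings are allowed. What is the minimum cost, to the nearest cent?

Cost per mg of calcium: chickpeas $0.0065, sunflower seeds $0.0083, lentils $0.0190, hummus $0.0229, chicken breast $0.1132.
Take 1 serving of chickpeas: +84.0 mg calcium for $0.55 (total $0.55, still need 127.0 mg).
Take 2 servings of sunflower seeds: +108.0 mg calcium for $0.90 (total $1.45, still need 19.0 mg).
Take 0.6552 servings of lentils: +19.0 mg calcium for $0.36 (total $1.81, still need 0.0 mg).
Filling from the cheapest source first is optimal under one linear minimum: $1.81.

$1.81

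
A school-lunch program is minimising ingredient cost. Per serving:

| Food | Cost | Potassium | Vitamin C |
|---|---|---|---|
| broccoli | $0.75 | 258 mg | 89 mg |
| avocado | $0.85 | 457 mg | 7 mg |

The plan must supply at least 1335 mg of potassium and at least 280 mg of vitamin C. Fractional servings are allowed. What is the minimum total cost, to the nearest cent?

$3.31

A basic optimal solution has at most two foods positive. Try each food alone and each pair with both targets met exactly.
broccoli only: max(1335/258, 280/89) = 5.174 servings → $3.88.
avocado only: max(1335/457, 280/7) = 40 servings → $34.00.
broccoli + avocado with both tight: 3.052 servings and 1.198 servings → $3.31.
So the least-cost plan costs $3.31.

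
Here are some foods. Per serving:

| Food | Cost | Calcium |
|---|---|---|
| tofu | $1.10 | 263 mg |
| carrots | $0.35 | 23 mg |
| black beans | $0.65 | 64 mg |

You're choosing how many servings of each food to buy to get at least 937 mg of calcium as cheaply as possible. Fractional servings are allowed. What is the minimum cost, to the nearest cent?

Cost per mg of calcium: tofu $0.0042, black beans $0.0102, carrots $0.0152.
With no serving limits, use only tofu: 937 mg / 263 mg = 3.563 servings × $1.10 = $3.92.

$3.92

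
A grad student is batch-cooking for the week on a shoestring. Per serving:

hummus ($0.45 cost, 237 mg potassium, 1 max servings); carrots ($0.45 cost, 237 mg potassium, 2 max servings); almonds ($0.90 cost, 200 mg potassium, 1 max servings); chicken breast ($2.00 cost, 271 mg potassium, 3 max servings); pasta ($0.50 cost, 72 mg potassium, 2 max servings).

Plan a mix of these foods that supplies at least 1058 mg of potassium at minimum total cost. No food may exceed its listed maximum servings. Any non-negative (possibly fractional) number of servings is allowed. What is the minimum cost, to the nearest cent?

$3.27

Cost per mg of potassium: hummus $0.0019, carrots $0.0019, almonds $0.0045, pasta $0.0069, chicken breast $0.0074.
Take 1 serving of hummus: +237.0 mg potassium for $0.45 (total $0.45, still need 821.0 mg).
Take 2 servings of carrots: +474.0 mg potassium for $0.90 (total $1.35, still need 347.0 mg).
Take 1 serving of almonds: +200.0 mg potassium for $0.90 (total $2.25, still need 147.0 mg).
Take 2 servings of pasta: +144.0 mg potassium for $1.00 (total $3.25, still need 3.0 mg).
Take 0.01107 servings of chicken breast: +3.0 mg potassium for $0.02 (total $3.27, still need 0.0 mg).
Filling from the cheapest source first is optimal under one linear minimum: $3.27.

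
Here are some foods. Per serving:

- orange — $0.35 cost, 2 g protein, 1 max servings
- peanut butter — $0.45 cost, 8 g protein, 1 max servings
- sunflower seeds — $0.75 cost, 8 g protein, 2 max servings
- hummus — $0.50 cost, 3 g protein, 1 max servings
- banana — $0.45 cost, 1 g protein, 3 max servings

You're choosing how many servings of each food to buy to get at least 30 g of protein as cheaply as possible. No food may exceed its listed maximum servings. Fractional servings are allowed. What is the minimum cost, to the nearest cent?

$3.25

Cost per g of protein: peanut butter $0.0563, sunflower seeds $0.0938, hummus $0.1667, orange $0.1750, banana $0.4500.
Take 1 serving of peanut butter: +8.0 g protein for $0.45 (total $0.45, still need 22.0 g).
Take 2 servings of sunflower seeds: +16.0 g protein for $1.50 (total $1.95, still need 6.0 g).
Take 1 serving of hummus: +3.0 g protein for $0.50 (total $2.45, still need 3.0 g).
Take 1 serving of orange: +2.0 g protein for $0.35 (total $2.80, still need 1.0 g).
Take 1 serving of banana: +1.0 g protein for $0.45 (total $3.25, still need 0.0 g).
Filling from the cheapest source first is optimal under one linear minimum: $3.25.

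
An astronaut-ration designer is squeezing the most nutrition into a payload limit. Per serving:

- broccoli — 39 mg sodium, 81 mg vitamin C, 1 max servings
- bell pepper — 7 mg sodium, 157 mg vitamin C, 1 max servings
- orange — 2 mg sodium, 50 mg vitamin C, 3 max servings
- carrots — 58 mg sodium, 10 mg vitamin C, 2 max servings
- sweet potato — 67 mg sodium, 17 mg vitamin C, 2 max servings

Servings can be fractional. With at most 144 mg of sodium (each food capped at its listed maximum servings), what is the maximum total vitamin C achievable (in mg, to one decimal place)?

Vitamin C per mg sodium: orange 25, bell pepper 22.43, broccoli 2.077, sweet potato 0.2537, carrots 0.1724.
Take 3 servings of orange: uses 6 mg sodium, +150.0 mg vitamin C (running total 150.0 mg).
Take 1 serving of bell pepper: uses 7 mg sodium, +157.0 mg vitamin C (running total 307.0 mg).
Take 1 serving of broccoli: uses 39 mg sodium, +81.0 mg vitamin C (running total 388.0 mg).
Take 1.373 servings of sweet potato: uses 92 mg sodium, +23.3 mg vitamin C (running total 411.3 mg).
Greedy by best ratio exhausts the sodium allowance optimally: 411.3 mg.

411.3 mg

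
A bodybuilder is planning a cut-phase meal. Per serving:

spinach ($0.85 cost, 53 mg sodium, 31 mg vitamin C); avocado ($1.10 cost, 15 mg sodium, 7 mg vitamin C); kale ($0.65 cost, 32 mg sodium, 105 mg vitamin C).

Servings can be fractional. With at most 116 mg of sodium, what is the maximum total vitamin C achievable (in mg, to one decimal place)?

Vitamin C per mg sodium: kale 3.281, spinach 0.5849, avocado 0.4667.
With no serving limits, spend the whole sodium allowance on kale: 116 mg / 32 mg × 105 mg = 380.6 mg.

380.6 mg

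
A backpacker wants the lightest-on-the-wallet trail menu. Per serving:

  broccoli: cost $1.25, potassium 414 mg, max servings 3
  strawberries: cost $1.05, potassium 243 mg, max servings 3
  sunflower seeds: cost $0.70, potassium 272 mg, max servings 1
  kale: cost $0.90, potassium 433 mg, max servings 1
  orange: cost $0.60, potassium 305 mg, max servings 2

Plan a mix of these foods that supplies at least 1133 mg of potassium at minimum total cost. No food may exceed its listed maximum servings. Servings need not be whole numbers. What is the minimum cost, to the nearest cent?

$2.33

Cost per mg of potassium: orange $0.0020, kale $0.0021, sunflower seeds $0.0026, broccoli $0.0030, strawberries $0.0043.
Take 2 servings of orange: +610.0 mg potassium for $1.20 (total $1.20, still need 523.0 mg).
Take 1 serving of kale: +433.0 mg potassium for $0.90 (total $2.10, still need 90.0 mg).
Take 0.3309 servings of sunflower seeds: +90.0 mg potassium for $0.23 (total $2.33, still need 0.0 mg).
Filling from the cheapest source first is optimal under one linear minimum: $2.33.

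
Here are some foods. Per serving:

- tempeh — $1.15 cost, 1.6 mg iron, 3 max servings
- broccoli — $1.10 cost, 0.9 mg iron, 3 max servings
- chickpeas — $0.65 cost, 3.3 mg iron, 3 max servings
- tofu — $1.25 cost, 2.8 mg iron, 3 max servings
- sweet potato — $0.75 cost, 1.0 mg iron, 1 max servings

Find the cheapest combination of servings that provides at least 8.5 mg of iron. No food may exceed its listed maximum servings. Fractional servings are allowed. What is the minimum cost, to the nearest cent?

Cost per mg of iron: chickpeas $0.1970, tofu $0.4464, tempeh $0.7188, sweet potato $0.7500, broccoli $1.2222.
Take 2.576 servings of chickpeas: +8.5 mg iron for $1.67 (total $1.67, still need 0.0 mg).
Filling from the cheapest source first is optimal under one linear minimum: $1.67.

$1.67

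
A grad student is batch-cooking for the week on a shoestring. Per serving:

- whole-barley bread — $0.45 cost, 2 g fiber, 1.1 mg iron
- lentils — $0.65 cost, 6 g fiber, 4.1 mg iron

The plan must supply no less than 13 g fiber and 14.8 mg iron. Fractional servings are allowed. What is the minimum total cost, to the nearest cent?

$2.35

Compare the cost at each extreme point of the feasible region.
whole-barley bread only: max(13/2, 14.8/1.1) = 13.45 servings → $6.05.
lentils only: max(13/6, 14.8/4.1) = 3.61 servings → $2.35.
whole-barley bread + lentils: intersection lies outside the first quadrant.
Cheapest feasible corner: $2.35.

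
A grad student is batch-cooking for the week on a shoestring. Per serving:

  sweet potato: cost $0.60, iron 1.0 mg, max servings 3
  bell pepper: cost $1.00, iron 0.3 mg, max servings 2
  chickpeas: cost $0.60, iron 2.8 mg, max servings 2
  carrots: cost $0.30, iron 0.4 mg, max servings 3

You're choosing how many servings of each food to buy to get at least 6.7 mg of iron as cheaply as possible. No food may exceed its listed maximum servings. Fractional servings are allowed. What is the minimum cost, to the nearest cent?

Cost per mg of iron: chickpeas $0.2143, sweet potato $0.6000, carrots $0.7500, bell pepper $3.3333.
Take 2 servings of chickpeas: +5.6 mg iron for $1.20 (total $1.20, still need 1.1 mg).
Take 1.1 servings of sweet potato: +1.1 mg iron for $0.66 (total $1.86, still need 0.0 mg).
Filling from the cheapest source first is optimal under one linear minimum: $1.86.

$1.86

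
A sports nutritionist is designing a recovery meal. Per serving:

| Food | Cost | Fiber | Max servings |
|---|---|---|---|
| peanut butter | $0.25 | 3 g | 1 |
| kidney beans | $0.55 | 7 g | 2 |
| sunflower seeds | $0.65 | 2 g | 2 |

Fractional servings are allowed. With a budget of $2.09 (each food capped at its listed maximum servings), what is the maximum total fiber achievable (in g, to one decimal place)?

Fiber per dollar: kidney beans 12.73, peanut butter 12, sunflower seeds 3.077.
Take 2 servings of kidney beans: spends $1.10, +14.0 g fiber (running total 14.0 g).
Take 1 serving of peanut butter: spends $0.25, +3.0 g fiber (running total 17.0 g).
Take 1.138 servings of sunflower seeds: spends $0.74, +2.3 g fiber (running total 19.3 g).
Greedy by best ratio exhausts the cost allowance optimally: 19.3 g.

19.3 g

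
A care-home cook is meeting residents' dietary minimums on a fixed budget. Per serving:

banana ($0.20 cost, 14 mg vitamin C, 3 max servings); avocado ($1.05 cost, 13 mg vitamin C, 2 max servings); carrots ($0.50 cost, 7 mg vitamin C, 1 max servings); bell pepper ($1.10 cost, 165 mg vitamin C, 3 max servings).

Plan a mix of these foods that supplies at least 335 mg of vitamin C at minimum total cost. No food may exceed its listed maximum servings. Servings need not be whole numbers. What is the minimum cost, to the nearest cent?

Cost per mg of vitamin C: bell pepper $0.0067, banana $0.0143, carrots $0.0714, avocado $0.0808.
Take 2.03 servings of bell pepper: +335.0 mg vitamin C for $2.23 (total $2.23, still need 0.0 mg).
Greedy by cheapest-per-mg is optimal for a single linear constraint, so the minimum cost is $2.23.

$2.23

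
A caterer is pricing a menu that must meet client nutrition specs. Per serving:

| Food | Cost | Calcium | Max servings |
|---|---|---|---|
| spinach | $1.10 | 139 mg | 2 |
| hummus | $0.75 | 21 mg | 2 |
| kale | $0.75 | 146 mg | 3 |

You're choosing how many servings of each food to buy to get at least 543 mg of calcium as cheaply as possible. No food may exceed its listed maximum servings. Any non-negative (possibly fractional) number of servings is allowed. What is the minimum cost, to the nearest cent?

$3.08

Cost per mg of calcium: kale $0.0051, spinach $0.0079, hummus $0.0357.
Take 3 servings of kale: +438.0 mg calcium for $2.25 (total $2.25, still need 105.0 mg).
Take 0.7554 servings of spinach: +105.0 mg calcium for $0.83 (total $3.08, still need 0.0 mg).
Filling from the cheapest source first is optimal under one linear minimum: $3.08.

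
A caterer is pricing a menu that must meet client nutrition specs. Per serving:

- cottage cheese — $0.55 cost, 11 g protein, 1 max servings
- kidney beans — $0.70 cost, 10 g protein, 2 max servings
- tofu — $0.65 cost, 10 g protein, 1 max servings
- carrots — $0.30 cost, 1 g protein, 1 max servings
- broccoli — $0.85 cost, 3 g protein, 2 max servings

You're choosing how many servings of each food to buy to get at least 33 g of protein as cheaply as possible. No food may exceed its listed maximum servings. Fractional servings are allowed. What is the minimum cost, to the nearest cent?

$2.04

Cost per g of protein: cottage cheese $0.0500, tofu $0.0650, kidney beans $0.0700, broccoli $0.2833, carrots $0.3000.
Take 1 serving of cottage cheese: +11.0 g protein for $0.55 (total $0.55, still need 22.0 g).
Take 1 serving of tofu: +10.0 g protein for $0.65 (total $1.20, still need 12.0 g).
Take 1.2 servings of kidney beans: +12.0 g protein for $0.84 (total $2.04, still need 0.0 g).
Greedy by cheapest-per-g is optimal for a single linear constraint, so the minimum cost is $2.04.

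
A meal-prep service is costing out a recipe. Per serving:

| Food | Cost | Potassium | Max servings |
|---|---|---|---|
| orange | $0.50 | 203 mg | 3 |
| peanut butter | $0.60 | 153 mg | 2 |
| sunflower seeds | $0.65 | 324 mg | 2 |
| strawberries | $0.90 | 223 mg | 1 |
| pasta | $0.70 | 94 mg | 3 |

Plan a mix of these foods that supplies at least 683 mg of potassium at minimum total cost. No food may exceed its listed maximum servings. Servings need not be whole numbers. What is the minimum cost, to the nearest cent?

$1.39

Cost per mg of potassium: sunflower seeds $0.0020, orange $0.0025, peanut butter $0.0039, strawberries $0.0040, pasta $0.0074.
Take 2 servings of sunflower seeds: +648.0 mg potassium for $1.30 (total $1.30, still need 35.0 mg).
Take 0.1724 servings of orange: +35.0 mg potassium for $0.09 (total $1.39, still need 0.0 mg).
Filling from the cheapest source first is optimal under one linear minimum: $1.39.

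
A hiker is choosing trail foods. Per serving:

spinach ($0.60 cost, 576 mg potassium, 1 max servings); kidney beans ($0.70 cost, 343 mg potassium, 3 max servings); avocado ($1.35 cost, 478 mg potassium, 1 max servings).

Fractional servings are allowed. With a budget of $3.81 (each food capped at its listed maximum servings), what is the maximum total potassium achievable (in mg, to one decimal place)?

1998.0 mg

Potassium per dollar: spinach 960, kidney beans 490, avocado 354.1.
Take 1 serving of spinach: spends $0.60, +576.0 mg potassium (running total 576.0 mg).
Take 3 servings of kidney beans: spends $2.10, +1029.0 mg potassium (running total 1605.0 mg).
Take 0.8222 servings of avocado: spends $1.11, +393.0 mg potassium (running total 1998.0 mg).
Greedy by best ratio exhausts the cost allowance optimally: 1998.0 mg.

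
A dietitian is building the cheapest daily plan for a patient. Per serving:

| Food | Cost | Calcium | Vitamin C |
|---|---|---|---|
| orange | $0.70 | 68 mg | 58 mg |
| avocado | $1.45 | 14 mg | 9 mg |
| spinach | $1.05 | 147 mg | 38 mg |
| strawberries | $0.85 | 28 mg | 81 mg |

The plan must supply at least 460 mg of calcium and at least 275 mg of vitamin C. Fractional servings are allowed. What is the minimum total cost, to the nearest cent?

orange only: max(460/68, 275/58) = 6.765 servings → $4.74.
avocado only: max(460/14, 275/9) = 32.86 servings → $47.64.
spinach only: max(460/147, 275/38) = 7.237 servings → $7.60.
strawberries only: max(460/28, 275/81) = 16.43 servings → $13.96.
orange + avocado with both targets exact would need a negative amount; discard.
orange + spinach with both tight: 3.861 servings and 1.343 servings → $4.11.
orange + strawberries: intersection lies outside the first quadrant.
avocado + spinach with both tight: 29.01 servings and 0.3666 servings → $42.45.
avocado + strawberries with both targets exact would need a negative amount; discard.
spinach + strawberries with both tight: 2.726 servings and 2.116 servings → $4.66.
The minimum over all feasible corners is $4.11.

$4.11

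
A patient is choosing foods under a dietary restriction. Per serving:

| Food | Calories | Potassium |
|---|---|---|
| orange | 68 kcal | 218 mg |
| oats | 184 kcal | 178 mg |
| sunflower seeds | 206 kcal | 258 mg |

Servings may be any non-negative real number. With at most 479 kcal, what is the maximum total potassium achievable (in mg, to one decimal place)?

1535.6 mg

Potassium per kcal: orange 3.206, sunflower seeds 1.252, oats 0.9674.
With no serving limits, spend the whole calories allowance on orange: 479 kcal / 68 kcal × 218 mg = 1535.6 mg.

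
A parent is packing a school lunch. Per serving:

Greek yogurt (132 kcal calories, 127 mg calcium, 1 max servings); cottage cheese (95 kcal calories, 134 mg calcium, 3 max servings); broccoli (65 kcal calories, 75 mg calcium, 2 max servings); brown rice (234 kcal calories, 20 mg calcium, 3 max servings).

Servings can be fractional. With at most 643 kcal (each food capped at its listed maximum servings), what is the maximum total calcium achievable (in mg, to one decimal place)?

Calcium per kcal: cottage cheese 1.411, broccoli 1.154, Greek yogurt 0.9621, brown rice 0.08547.
Take 3 servings of cottage cheese: uses 285 kcal, +402.0 mg calcium (running total 402.0 mg).
Take 2 servings of broccoli: uses 130 kcal, +150.0 mg calcium (running total 552.0 mg).
Take 1 serving of Greek yogurt: uses 132 kcal, +127.0 mg calcium (running total 679.0 mg).
Take 0.4103 servings of brown rice: uses 96 kcal, +8.2 mg calcium (running total 687.2 mg).
Filling greedily by calcium-per-kcal is optimal for one linear limit, giving 687.2 mg.

687.2 mg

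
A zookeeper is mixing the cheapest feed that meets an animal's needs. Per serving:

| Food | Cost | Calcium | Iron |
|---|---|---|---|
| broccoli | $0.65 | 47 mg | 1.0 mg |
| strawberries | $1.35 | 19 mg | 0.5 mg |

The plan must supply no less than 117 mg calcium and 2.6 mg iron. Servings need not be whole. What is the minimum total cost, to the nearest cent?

A basic optimal solution has at most two foods positive. Try each food alone and each pair with both targets met exactly.
broccoli only: max(117/47, 2.6/1.0) = 2.6 servings → $1.69.
strawberries only: max(117/19, 2.6/0.5) = 6.158 servings → $8.31.
broccoli + strawberries with both tight: 2.022 servings and 1.156 servings → $2.87.
Cheapest feasible corner: $1.69.

$1.69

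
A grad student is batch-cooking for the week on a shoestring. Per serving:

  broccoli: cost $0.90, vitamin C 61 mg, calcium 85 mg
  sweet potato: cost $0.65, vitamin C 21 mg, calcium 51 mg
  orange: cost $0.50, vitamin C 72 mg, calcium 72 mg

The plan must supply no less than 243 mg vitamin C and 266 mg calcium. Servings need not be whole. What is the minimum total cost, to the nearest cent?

This is a tiny linear program; its minimum lies at a vertex of the feasible set. List the vertices and price them.
broccoli only: max(243/61, 266/85) = 3.984 servings → $3.59.
sweet potato only: max(243/21, 266/51) = 11.57 servings → $7.52.
orange only: max(243/72, 266/72) = 3.694 servings → $1.85.
broccoli + sweet potato: intersection lies outside the first quadrant.
broccoli + orange with both tight: 0.9583 servings and 2.563 servings → $2.14.
sweet potato + orange with both tight: 0.7667 servings and 3.151 servings → $2.07.
So the least-cost plan costs $1.85.

$1.85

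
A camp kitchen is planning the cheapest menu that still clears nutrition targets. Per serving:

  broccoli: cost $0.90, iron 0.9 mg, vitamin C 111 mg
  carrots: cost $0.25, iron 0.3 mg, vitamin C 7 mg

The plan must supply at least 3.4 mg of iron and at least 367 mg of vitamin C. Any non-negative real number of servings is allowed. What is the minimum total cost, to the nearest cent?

This is a tiny linear program; its minimum lies at a vertex of the feasible set. List the vertices and price them.
broccoli only: max(3.4/0.9, 367/111) = 3.778 servings → $3.40.
carrots only: max(3.4/0.3, 367/7) = 52.43 servings → $13.11.
broccoli + carrots with both tight: 3.196 servings and 1.744 servings → $3.31.
Cheapest feasible corner: $3.31.

$3.31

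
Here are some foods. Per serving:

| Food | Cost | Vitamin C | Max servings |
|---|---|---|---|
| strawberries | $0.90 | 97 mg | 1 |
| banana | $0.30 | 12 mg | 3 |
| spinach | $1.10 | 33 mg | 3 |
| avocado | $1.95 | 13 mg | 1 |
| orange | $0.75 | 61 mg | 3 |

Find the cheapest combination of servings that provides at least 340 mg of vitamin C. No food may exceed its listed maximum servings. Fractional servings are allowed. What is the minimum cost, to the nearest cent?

$4.85

Cost per mg of vitamin C: strawberries $0.0093, orange $0.0123, banana $0.0250, spinach $0.0333, avocado $0.1500.
Take 1 serving of strawberries: +97.0 mg vitamin C for $0.90 (total $0.90, still need 243.0 mg).
Take 3 servings of orange: +183.0 mg vitamin C for $2.25 (total $3.15, still need 60.0 mg).
Take 3 servings of banana: +36.0 mg vitamin C for $0.90 (total $4.05, still need 24.0 mg).
Take 0.7273 servings of spinach: +24.0 mg vitamin C for $0.80 (total $4.85, still need 0.0 mg).
Greedy by cheapest-per-mg is optimal for a single linear constraint, so the minimum cost is $4.85.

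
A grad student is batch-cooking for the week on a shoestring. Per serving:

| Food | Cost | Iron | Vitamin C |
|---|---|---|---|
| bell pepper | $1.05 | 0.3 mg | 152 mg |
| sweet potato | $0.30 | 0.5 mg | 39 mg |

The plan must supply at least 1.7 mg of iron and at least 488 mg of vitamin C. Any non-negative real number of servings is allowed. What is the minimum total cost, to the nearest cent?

Check every corner: each single food scaled to meet both minima, and each pair solved so both constraints bind.
bell pepper only: max(1.7/0.3, 488/152) = 5.667 servings → $5.95.
sweet potato only: max(1.7/0.5, 488/39) = 12.51 servings → $3.75.
bell pepper + sweet potato with both tight: 2.764 servings and 1.742 servings → $3.42.
The minimum over all feasible corners is $3.42.

$3.42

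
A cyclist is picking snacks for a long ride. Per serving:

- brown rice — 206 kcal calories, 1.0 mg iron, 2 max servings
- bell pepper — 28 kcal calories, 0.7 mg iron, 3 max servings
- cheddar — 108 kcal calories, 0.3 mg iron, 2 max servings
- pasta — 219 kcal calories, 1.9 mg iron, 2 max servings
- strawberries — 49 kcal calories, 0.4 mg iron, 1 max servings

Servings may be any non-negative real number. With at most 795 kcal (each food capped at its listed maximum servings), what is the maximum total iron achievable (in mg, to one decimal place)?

7.4 mg

Iron per kcal: bell pepper 0.025, pasta 0.008676, strawberries 0.008163, brown rice 0.004854, cheddar 0.002778.
Take 3 servings of bell pepper: uses 84 kcal, +2.1 mg iron (running total 2.1 mg).
Take 2 servings of pasta: uses 438 kcal, +3.8 mg iron (running total 5.9 mg).
Take 1 serving of strawberries: uses 49 kcal, +0.4 mg iron (running total 6.3 mg).
Take 1.087 servings of brown rice: uses 224 kcal, +1.1 mg iron (running total 7.4 mg).
Greedy by best ratio exhausts the calories allowance optimally: 7.4 mg.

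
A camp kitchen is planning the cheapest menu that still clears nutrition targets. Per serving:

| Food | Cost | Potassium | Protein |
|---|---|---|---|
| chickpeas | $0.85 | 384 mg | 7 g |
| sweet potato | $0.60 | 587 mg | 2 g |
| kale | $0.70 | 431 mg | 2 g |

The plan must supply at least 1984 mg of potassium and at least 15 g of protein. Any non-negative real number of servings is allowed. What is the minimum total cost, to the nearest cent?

Two binding constraints pin down two serving amounts, so the optimal mix uses at most two foods. The candidates are each food alone (scaled to the tighter of potassium/protein) and each pair with both constraints tight.
chickpeas only: max(1984/384, 15/7) = 5.167 servings → $4.39.
sweet potato only: max(1984/587, 15/2) = 7.5 servings → $4.50.
kale only: max(1984/431, 15/2) = 7.5 servings → $5.25.
chickpeas + sweet potato with both tight: 1.448 servings and 2.433 servings → $2.69.
chickpeas + kale with both tight: 1.11 servings and 3.614 servings → $3.47.
sweet potato + kale with both targets exact would need a negative amount; discard.
The minimum over all feasible corners is $2.69.

$2.69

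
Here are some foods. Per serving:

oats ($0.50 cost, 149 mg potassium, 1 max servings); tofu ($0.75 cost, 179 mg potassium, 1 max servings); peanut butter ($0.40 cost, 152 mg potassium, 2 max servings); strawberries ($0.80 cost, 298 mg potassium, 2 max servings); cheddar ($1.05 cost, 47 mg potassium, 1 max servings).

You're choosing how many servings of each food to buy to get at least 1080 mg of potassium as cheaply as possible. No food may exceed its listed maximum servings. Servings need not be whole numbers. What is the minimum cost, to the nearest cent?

Cost per mg of potassium: peanut butter $0.0026, strawberries $0.0027, oats $0.0034, tofu $0.0042, cheddar $0.0223.
Take 2 servings of peanut butter: +304.0 mg potassium for $0.80 (total $0.80, still need 776.0 mg).
Take 2 servings of strawberries: +596.0 mg potassium for $1.60 (total $2.40, still need 180.0 mg).
Take 1 serving of oats: +149.0 mg potassium for $0.50 (total $2.90, still need 31.0 mg).
Take 0.1732 servings of tofu: +31.0 mg potassium for $0.13 (total $3.03, still need 0.0 mg).
Filling from the cheapest source first is optimal under one linear minimum: $3.03.

$3.03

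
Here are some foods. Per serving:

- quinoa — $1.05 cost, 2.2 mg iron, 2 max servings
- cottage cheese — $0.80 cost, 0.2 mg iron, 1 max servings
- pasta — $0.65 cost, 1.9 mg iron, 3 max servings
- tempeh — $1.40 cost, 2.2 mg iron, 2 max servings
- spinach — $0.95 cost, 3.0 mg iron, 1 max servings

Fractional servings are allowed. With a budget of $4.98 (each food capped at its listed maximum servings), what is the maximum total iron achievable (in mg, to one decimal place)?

13.1 mg

Iron per dollar: spinach 3.158, pasta 2.923, quinoa 2.095, tempeh 1.571, cottage cheese 0.25.
Take 1 serving of spinach: spends $0.95, +3.0 mg iron (running total 3.0 mg).
Take 3 servings of pasta: spends $1.95, +5.7 mg iron (running total 8.7 mg).
Take 1.981 servings of quinoa: spends $2.08, +4.4 mg iron (running total 13.1 mg).
Filling greedily by iron-per-dollar is optimal for one linear limit, giving 13.1 mg.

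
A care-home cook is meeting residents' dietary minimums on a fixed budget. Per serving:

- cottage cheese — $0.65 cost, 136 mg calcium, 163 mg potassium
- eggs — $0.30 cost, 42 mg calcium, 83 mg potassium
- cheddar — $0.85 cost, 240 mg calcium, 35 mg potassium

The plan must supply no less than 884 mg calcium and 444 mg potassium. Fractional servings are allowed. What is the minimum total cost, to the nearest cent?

$3.50

With two linear requirements the optimum uses one or two foods; enumerate the corners.
cottage cheese only: max(884/136, 444/163) = 6.5 servings → $4.22.
eggs only: max(884/42, 444/83) = 21.05 servings → $6.31.
cheddar only: max(884/240, 444/35) = 12.69 servings → $10.78.
cottage cheese + eggs: intersection lies outside the first quadrant.
cottage cheese + cheddar with both tight: 2.201 servings and 2.436 servings → $3.50.
eggs + cheddar with both tight: 4.099 servings and 2.966 servings → $3.75.
The minimum over all feasible corners is $3.50.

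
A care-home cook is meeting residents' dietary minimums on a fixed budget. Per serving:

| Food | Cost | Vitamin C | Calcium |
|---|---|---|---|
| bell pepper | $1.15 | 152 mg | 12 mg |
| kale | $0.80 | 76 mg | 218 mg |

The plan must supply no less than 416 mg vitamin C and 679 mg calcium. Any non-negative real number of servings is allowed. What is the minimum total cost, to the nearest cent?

Compare the cost at each extreme point of the feasible region.
bell pepper only: max(416/152, 679/12) = 56.58 servings → $65.07.
kale only: max(416/76, 679/218) = 5.474 servings → $4.38.
bell pepper + kale with both tight: 1.213 servings and 3.048 servings → $3.83.
Cheapest feasible corner: $3.83.

$3.83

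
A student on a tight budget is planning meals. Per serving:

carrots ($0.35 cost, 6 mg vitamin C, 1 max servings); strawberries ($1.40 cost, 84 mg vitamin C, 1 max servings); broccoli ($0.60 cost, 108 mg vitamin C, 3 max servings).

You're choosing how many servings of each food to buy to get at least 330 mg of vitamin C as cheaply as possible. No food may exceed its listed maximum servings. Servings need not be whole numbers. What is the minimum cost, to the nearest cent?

Cost per mg of vitamin C: broccoli $0.0056, strawberries $0.0167, carrots $0.0583.
Take 3 servings of broccoli: +324.0 mg vitamin C for $1.80 (total $1.80, still need 6.0 mg).
Take 0.07143 servings of strawberries: +6.0 mg vitamin C for $0.10 (total $1.90, still need 0.0 mg).
Greedy by cheapest-per-mg is optimal for a single linear constraint, so the minimum cost is $1.90.

$1.90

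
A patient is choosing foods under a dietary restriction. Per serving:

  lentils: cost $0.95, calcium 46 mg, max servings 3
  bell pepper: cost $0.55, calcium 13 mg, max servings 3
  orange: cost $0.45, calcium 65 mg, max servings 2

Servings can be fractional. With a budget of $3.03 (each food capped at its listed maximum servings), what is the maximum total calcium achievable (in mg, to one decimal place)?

233.1 mg

Calcium per dollar: orange 144.4, lentils 48.42, bell pepper 23.64.
Take 2 servings of orange: spends $0.90, +130.0 mg calcium (running total 130.0 mg).
Take 2.242 servings of lentils: spends $2.13, +103.1 mg calcium (running total 233.1 mg).
Filling greedily by calcium-per-dollar is optimal for one linear limit, giving 233.1 mg.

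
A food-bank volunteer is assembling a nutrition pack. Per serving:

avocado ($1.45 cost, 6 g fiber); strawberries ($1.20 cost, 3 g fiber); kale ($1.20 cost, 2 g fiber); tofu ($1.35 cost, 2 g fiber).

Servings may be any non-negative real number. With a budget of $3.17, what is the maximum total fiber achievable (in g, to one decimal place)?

Fiber per dollar: avocado 4.138, strawberries 2.5, kale 1.667, tofu 1.481.
With no serving limits, spend the whole cost allowance on avocado: $3.17 / $1.45 × 6 g = 13.1 g.

13.1 g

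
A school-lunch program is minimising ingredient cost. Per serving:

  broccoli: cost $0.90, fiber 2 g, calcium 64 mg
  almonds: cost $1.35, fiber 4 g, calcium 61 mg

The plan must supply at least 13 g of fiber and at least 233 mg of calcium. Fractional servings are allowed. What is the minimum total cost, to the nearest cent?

An LP optimum is at a vertex; with two nutrient constraints at most two foods are used. Check each candidate.
broccoli only: max(13/2, 233/64) = 6.5 servings → $5.85.
almonds only: max(13/4, 233/61) = 3.82 servings → $5.16.
broccoli + almonds with both tight: 1.037 servings and 2.731 servings → $4.62.
The minimum over all feasible corners is $4.62.

$4.62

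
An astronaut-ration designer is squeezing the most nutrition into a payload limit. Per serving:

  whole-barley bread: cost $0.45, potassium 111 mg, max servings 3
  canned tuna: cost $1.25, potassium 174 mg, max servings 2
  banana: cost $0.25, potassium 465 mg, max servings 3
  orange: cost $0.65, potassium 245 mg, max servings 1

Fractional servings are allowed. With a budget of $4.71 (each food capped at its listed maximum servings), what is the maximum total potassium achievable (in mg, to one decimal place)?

2245.8 mg

Potassium per dollar: banana 1860, orange 376.9, whole-barley bread 246.7, canned tuna 139.2.
Take 3 servings of banana: spends $0.75, +1395.0 mg potassium (running total 1395.0 mg).
Take 1 serving of orange: spends $0.65, +245.0 mg potassium (running total 1640.0 mg).
Take 3 servings of whole-barley bread: spends $1.35, +333.0 mg potassium (running total 1973.0 mg).
Take 1.568 servings of canned tuna: spends $1.96, +272.8 mg potassium (running total 2245.8 mg).
Greedy by best ratio exhausts the cost allowance optimally: 2245.8 mg.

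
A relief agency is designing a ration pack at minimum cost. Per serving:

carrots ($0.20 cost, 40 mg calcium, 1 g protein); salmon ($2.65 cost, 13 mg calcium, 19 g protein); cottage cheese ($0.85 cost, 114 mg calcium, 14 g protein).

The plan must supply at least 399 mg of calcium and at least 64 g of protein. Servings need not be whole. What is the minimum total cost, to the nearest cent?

With two linear requirements the optimum uses one or two foods; enumerate the corners.
carrots only: max(399/40, 64/1) = 64 servings → $12.80.
salmon only: max(399/13, 64/19) = 30.69 servings → $81.33.
cottage cheese only: max(399/114, 64/14) = 4.571 servings → $3.89.
carrots + salmon with both tight: 9.035 servings and 2.893 servings → $9.47.
carrots + cottage cheese: the both-tight solution has a negative serving — not a feasible corner.
salmon + cottage cheese with both tight: 0.8619 servings and 3.402 servings → $5.18.
The minimum over all feasible corners is $3.89.

$3.89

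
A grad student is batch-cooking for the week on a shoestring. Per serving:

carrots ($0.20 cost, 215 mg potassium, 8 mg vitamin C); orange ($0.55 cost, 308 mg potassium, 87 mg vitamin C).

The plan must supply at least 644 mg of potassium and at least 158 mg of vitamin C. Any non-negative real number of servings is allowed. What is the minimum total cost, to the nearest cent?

$1.07

For a min-cost LP with two ≥-constraints, a basic feasible solution has at most two positive variables.
carrots only: max(644/215, 158/8) = 19.75 servings → $3.95.
orange only: max(644/308, 158/87) = 2.091 servings → $1.15.
carrots + orange with both tight: 0.4534 servings and 1.774 servings → $1.07.
The minimum over all feasible corners is $1.07.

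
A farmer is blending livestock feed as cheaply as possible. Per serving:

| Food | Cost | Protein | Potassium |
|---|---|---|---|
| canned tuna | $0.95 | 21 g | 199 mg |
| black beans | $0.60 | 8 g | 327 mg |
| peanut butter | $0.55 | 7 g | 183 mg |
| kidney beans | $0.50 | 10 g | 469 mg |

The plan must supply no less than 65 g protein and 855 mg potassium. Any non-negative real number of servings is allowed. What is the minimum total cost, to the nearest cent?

$2.97

Two binding constraints pin down two serving amounts, so the optimal mix uses at most two foods. The candidates are each food alone (scaled to the tighter of protein/potassium) and each pair with both constraints tight.
canned tuna only: max(65/21, 855/199) = 4.296 servings → $4.08.
black beans only: max(65/8, 855/327) = 8.125 servings → $4.88.
peanut butter only: max(65/7, 855/183) = 9.286 servings → $5.11.
kidney beans only: max(65/10, 855/469) = 6.5 servings → $3.25.
canned tuna + black beans with both tight: 2.733 servings and 0.9517 servings → $3.17.
canned tuna + peanut butter with both tight: 2.412 servings and 2.049 servings → $3.42.
canned tuna + kidney beans with both tight: 2.791 servings and 0.6388 servings → $2.97.
black beans + peanut butter with both targets exact would need a negative amount; discard.
black beans + kidney beans: the both-tight solution has a negative serving — not a feasible corner.
peanut butter + kidney beans with both targets exact would need a negative amount; discard.
Cheapest feasible corner: $2.97.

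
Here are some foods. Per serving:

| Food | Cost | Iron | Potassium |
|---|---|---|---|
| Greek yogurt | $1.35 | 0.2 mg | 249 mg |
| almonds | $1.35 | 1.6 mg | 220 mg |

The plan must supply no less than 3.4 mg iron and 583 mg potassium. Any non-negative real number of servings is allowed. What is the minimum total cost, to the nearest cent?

$3.48

With two linear requirements the optimum uses one or two foods; enumerate the corners.
Greek yogurt only: max(3.4/0.2, 583/249) = 17 servings → $22.95.
almonds only: max(3.4/1.6, 583/220) = 2.65 servings → $3.58.
Greek yogurt + almonds with both tight: 0.5214 servings and 2.06 servings → $3.48.
Cheapest feasible corner: $3.48.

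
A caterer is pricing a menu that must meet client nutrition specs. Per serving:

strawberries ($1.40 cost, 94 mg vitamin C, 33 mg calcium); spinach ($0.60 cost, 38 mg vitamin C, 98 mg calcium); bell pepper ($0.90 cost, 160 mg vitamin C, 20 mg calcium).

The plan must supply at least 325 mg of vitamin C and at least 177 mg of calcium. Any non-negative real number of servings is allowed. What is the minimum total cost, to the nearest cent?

Two binding constraints pin down two serving amounts, so the optimal mix uses at most two foods. The candidates are each food alone (scaled to the tighter of vitamin C/calcium) and each pair with both constraints tight.
strawberries only: max(325/94, 177/33) = 5.364 servings → $7.51.
spinach only: max(325/38, 177/98) = 8.553 servings → $5.13.
bell pepper only: max(325/160, 177/20) = 8.85 servings → $7.96.
strawberries + spinach with both tight: 3.157 servings and 0.743 servings → $4.87.
strawberries + bell pepper: the both-tight solution has a negative serving — not a feasible corner.
spinach + bell pepper with both tight: 1.462 servings and 1.684 servings → $2.39.
Cheapest feasible corner: $2.39.

$2.39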